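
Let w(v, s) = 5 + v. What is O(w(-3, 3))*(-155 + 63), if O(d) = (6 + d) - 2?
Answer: -552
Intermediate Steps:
O(d) = 4 + d
O(w(-3, 3))*(-155 + 63) = (4 + (5 - 3))*(-155 + 63) = (4 + 2)*(-92) = 6*(-92) = -552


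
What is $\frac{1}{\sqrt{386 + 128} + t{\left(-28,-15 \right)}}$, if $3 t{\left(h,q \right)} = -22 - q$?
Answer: $\frac{21}{4577} + \frac{9 \sqrt{514}}{4577} \approx 0.049168$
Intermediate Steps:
$t{\left(h,q \right)} = - \frac{22}{3} - \frac{q}{3}$ ($t{\left(h,q \right)} = \frac{-22 - q}{3} = - \frac{22}{3} - \frac{q}{3}$)
$\frac{1}{\sqrt{386 + 128} + t{\left(-28,-15 \right)}} = \frac{1}{\sqrt{386 + 128} - \frac{7}{3}} = \frac{1}{\sqrt{514} + \left(- \frac{22}{3} + 5\right)} = \frac{1}{\sqrt{514} - \frac{7}{3}} = \frac{1}{- \frac{7}{3} + \sqrt{514}}$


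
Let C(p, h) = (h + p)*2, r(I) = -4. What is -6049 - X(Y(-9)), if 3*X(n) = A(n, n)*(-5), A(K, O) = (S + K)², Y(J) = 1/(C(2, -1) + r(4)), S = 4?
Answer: -72343/12 ≈ -6028.6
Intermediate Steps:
C(p, h) = 2*h + 2*p
Y(J) = -½ (Y(J) = 1/((2*(-1) + 2*2) - 4) = 1/((-2 + 4) - 4) = 1/(2 - 4) = 1/(-2) = -½)
A(K, O) = (4 + K)²
X(n) = -5*(4 + n)²/3 (X(n) = ((4 + n)²*(-5))/3 = (-5*(4 + n)²)/3 = -5*(4 + n)²/3)
-6049 - X(Y(-9)) = -6049 - (-5)*(4 - ½)²/3 = -6049 - (-5)*(7/2)²/3 = -6049 - (-5)*49/(3*4) = -6049 - 1*(-245/12) = -6049 + 245/12 = -72343/12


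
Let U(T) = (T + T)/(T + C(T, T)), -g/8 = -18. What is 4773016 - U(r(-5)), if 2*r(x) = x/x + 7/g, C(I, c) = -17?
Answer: 22647961222/4745 ≈ 4.7730e+6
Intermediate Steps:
g = 144 (g = -8*(-18) = 144)
r(x) = 151/288 (r(x) = (x/x + 7/144)/2 = (1 + 7*(1/144))/2 = (1 + 7/144)/2 = (½)*(151/144) = 151/288)
U(T) = 2*T/(-17 + T) (U(T) = (T + T)/(T - 17) = (2*T)/(-17 + T) = 2*T/(-17 + T))
4773016 - U(r(-5)) = 4773016 - 2*151/(288*(-17 + 151/288)) = 4773016 - 2*151/(288*(-4745/288)) = 4773016 - 2*151*(-288)/(288*4745) = 4773016 - 1*(-302/4745) = 4773016 + 302/4745 = 22647961222/4745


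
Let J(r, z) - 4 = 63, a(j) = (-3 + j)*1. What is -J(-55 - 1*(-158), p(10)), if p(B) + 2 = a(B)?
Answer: -67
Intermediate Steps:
a(j) = -3 + j
p(B) = -5 + B (p(B) = -2 + (-3 + B) = -5 + B)
J(r, z) = 67 (J(r, z) = 4 + 63 = 67)
-J(-55 - 1*(-158), p(10)) = -1*67 = -67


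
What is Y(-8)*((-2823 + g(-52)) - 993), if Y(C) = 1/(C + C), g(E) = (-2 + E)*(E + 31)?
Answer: 1341/8 ≈ 167.63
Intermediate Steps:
g(E) = (-2 + E)*(31 + E)
Y(C) = 1/(2*C)
Y(-8)*((-2823 + g(-52)) - 993) = ((½)/(-8))*((-2823 + (-62 + (-52)² + 29*(-52))) - 993) = ((½)*(-⅛))*((-2823 + (-62 + 2704 - 1508)) - 993) = -((-2823 + 1134) - 993)/16 = -(-1689 - 993)/16 = -1/16*(-2682) = 1341/8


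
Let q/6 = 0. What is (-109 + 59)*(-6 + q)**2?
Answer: -1800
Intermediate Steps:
q = 0 (q = 6*0 = 0)
(-109 + 59)*(-6 + q)**2 = (-109 + 59)*(-6 + 0)**2 = -50*(-6)**2 = -50*36 = -1800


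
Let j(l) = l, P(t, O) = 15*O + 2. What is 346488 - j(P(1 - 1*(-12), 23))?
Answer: 346141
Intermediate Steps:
P(t, O) = 2 + 15*O
346488 - j(P(1 - 1*(-12), 23)) = 346488 - (2 + 15*23) = 346488 - (2 + 345) = 346488 - 1*347 = 346488 - 347 = 346141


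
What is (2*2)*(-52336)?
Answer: -209344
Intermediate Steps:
(2*2)*(-52336) = 4*(-52336) = -209344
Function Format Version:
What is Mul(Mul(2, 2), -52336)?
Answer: -209344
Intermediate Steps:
Mul(Mul(2, 2), -52336) = Mul(4, -52336) = -209344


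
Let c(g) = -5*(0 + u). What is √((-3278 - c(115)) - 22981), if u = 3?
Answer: 162*I ≈ 162.0*I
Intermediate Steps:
c(g) = -15 (c(g) = -5*(0 + 3) = -5*3 = -15)
√((-3278 - c(115)) - 22981) = √((-3278 - 1*(-15)) - 22981) = √((-3278 + 15) - 22981) = √(-3263 - 22981) = √(-26244) = 162*I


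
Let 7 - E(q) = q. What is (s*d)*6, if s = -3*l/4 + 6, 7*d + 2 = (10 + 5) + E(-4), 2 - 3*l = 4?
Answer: 936/7 ≈ 133.71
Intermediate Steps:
l = -⅔ (l = ⅔ - ⅓*4 = ⅔ - 4/3 = -⅔ ≈ -0.66667)
E(q) = 7 - q
d = 24/7 (d = -2/7 + ((10 + 5) + (7 - 1*(-4)))/7 = -2/7 + (15 + (7 + 4))/7 = -2/7 + (15 + 11)/7 = -2/7 + (⅐)*26 = -2/7 + 26/7 = 24/7 ≈ 3.4286)
s = 13/2 (s = -(-2)/4 + 6 = -3*(-⅙) + 6 = ½ + 6 = 13/2 ≈ 6.5000)
(s*d)*6 = ((13/2)*(24/7))*6 = (156/7)*6 = 936/7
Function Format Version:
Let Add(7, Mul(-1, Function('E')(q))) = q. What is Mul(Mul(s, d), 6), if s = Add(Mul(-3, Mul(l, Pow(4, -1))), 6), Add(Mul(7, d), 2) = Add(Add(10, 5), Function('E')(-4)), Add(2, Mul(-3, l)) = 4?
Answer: Rational(936, 7) ≈ 133.71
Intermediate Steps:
l = Rational(-2, 3) (l = Add(Rational(2, 3), Mul(Rational(-1, 3), 4)) = Add(Rational(2, 3), Rational(-4, 3)) = Rational(-2, 3) ≈ -0.66667)
Function('E')(q) = Add(7, Mul(-1, q))
d = Rational(24, 7) (d = Add(Rational(-2, 7), Mul(Rational(1, 7), Add(Add(10, 5), Add(7, Mul(-1, -4))))) = Add(Rational(-2, 7), Mul(Rational(1, 7), Add(15, Add(7, 4)))) = Add(Rational(-2, 7), Mul(Rational(1, 7), Add(15, 11))) = Add(Rational(-2, 7), Mul(Rational(1, 7), 26)) = Add(Rational(-2, 7), Rational(26, 7)) = Rational(24, 7) ≈ 3.4286)
s = Rational(13, 2) (s = Add(Mul(-3, Mul(Rational(-2, 3), Pow(4, -1))), 6) = Add(Mul(-3, Mul(Rational(-2, 3), Rational(1, 4))), 6) = Add(Mul(-3, Rational(-1, 6)), 6) = Add(Rational(1, 2), 6) = Rational(13, 2) ≈ 6.5000)
Mul(Mul(s, d), 6) = Mul(Mul(Rational(13, 2), Rational(24, 7)), 6) = Mul(Rational(156, 7), 6) = Rational(936, 7)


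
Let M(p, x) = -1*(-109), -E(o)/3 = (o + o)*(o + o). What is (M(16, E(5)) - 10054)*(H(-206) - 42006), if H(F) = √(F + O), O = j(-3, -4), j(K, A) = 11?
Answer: 417749670 - 9945*I*√195 ≈ 4.1775e+8 - 1.3887e+5*I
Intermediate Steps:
O = 11
E(o) = -12*o² (E(o) = -3*(o + o)*(o + o) = -3*2*o*2*o = -12*o²)
H(F) = √(11 + F) (H(F) = √(F + 11) = √(11 + F))
M(p, x) = 109
(M(16, E(5)) - 10054)*(H(-206) - 42006) = (109 - 10054)*(√(11 - 206) - 42006) = -9945*(√(-195) - 42006) = -9945*(I*√195 - 42006) = -9945*(-42006 + I*√195) = 417749670 - 9945*I*√195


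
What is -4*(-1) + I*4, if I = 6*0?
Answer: 4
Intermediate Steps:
I = 0
-4*(-1) + I*4 = -4*(-1) + 0*4 = 4 + 0 = 4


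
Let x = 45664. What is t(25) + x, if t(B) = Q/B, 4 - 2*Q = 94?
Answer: 228311/5 ≈ 45662.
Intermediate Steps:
Q = -45 (Q = 2 - 1/2*94 = 2 - 47 = -45)
t(B) = -45/B
t(25) + x = -45/25 + 45664 = -45*1/25 + 45664 = -9/5 + 45664 = 228311/5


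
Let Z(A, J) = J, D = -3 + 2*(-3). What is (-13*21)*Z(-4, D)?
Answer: 2457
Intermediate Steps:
D = -9 (D = -3 - 6 = -9)
(-13*21)*Z(-4, D) = -13*21*(-9) = -273*(-9) = 2457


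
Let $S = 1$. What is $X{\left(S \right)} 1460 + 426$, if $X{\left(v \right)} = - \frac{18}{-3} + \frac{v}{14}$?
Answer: $\frac{65032}{7} \approx 9290.3$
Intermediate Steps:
$X{\left(v \right)} = 6 + \frac{v}{14}$ ($X{\left(v \right)} = \left(-18\right) \left(- \frac{1}{3}\right) + v \frac{1}{14} = 6 + \frac{v}{14}$)
$X{\left(S \right)} 1460 + 426 = \left(6 + \frac{1}{14} \cdot 1\right) 1460 + 426 = \left(6 + \frac{1}{14}\right) 1460 + 426 = \frac{85}{14} \cdot 1460 + 426 = \frac{62050}{7} + 426 = \frac{65032}{7}$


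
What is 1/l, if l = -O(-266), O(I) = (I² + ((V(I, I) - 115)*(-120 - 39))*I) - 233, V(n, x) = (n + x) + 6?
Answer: 1/27039931 ≈ 3.6982e-8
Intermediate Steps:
V(n, x) = 6 + n + x
O(I) = -233 + I² + I*(17331 - 318*I) (O(I) = (I² + (((6 + I + I) - 115)*(-120 - 39))*I) - 233 = (I² + (((6 + 2*I) - 115)*(-159))*I) - 233 = (I² + ((-109 + 2*I)*(-159))*I) - 233 = (I² + (17331 - 318*I)*I) - 233 = (I² + I*(17331 - 318*I)) - 233 = -233 + I² + I*(17331 - 318*I))
l = 27039931 (l = -(-233 - 317*(-266)² + 17331*(-266)) = -(-233 - 317*70756 - 4610046) = -(-233 - 22429652 - 4610046) = -1*(-27039931) = 27039931)
1/l = 1/27039931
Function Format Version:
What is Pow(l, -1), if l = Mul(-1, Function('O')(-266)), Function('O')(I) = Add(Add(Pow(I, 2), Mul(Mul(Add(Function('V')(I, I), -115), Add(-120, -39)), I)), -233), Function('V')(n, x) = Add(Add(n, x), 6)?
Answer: Rational(1, 27039931) ≈ 3.6982e-8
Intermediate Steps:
Function('V')(n, x) = Add(6, n, x)
Function('O')(I) = Add(-233, Pow(I, 2), Mul(I, Add(17331, Mul(-318, I)))) (Function('O')(I) = Add(Add(Pow(I, 2), Mul(Mul(Add(Add(6, I, I), -115), Add(-120, -39)), I)), -233) = Add(Add(Pow(I, 2), Mul(Mul(Add(Add(6, Mul(2, I)), -115), -159), I)), -233) = Add(Add(Pow(I, 2), Mul(Mul(Add(-109, Mul(2, I)), -159), I)), -233) = Add(Add(Pow(I, 2), Mul(Add(17331, Mul(-318, I)), I)), -233) = Add(Add(Pow(I, 2), Mul(I, Add(17331, Mul(-318, I)))), -233) = Add(-233, Pow(I, 2), Mul(I, Add(17331, Mul(-318, I)))))
l = 27039931 (l = Mul(-1, Add(-233, Mul(-317, Pow(-266, 2)), Mul(17331, -266))) = Mul(-1, Add(-233, Mul(-317, 70756), -4610046)) = Mul(-1, Add(-233, -22429652, -4610046)) = Mul(-1, -27039931) = 27039931)
Pow(l, -1) = Pow(27039931, -1) = Rational(1, 27039931)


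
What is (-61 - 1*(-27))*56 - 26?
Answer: -1930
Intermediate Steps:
(-61 - 1*(-27))*56 - 26 = (-61 + 27)*56 - 26 = -34*56 - 26 = -1904 - 26 = -1930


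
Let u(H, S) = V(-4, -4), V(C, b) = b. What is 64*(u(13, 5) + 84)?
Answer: 5120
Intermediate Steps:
u(H, S) = -4
64*(u(13, 5) + 84) = 64*(-4 + 84) = 64*80 = 5120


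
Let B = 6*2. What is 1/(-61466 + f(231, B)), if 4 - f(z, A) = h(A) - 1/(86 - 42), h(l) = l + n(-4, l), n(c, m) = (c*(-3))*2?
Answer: -44/2705911 ≈ -1.6261e-5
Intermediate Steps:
B = 12
n(c, m) = -6*c (n(c, m) = -3*c*2 = -6*c)
h(l) = 24 + l (h(l) = l - 6*(-4) = l + 24 = 24 + l)
f(z, A) = -879/44 - A (f(z, A) = 4 - ((24 + A) - 1/(86 - 42)) = 4 - ((24 + A) - 1/44) = 4 - (1055/44 + A) = 4 + (-1055/44 - A) = -879/44 - A)
1/(-61466 + f(231, B)) = 1/(-61466 + (-879/44 - 1*12)) = 1/(-61466 + (-879/44 - 12)) = 1/(-61466 - 1407/44) = 1/(-2705911/44) = -44/2705911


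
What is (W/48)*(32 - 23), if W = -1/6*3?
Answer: -3/32 ≈ -0.093750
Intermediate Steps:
W = -½ (W = -1*⅙*3 = -⅙*3 = -½ ≈ -0.50000)
(W/48)*(32 - 23) = (-½/48)*(32 - 23) = -½*1/48*9 = -1/96*9 = -3/32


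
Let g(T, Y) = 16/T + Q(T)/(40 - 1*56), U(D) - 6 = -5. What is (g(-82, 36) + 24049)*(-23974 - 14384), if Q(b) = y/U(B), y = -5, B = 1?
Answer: -302572142559/328 ≈ -9.2248e+8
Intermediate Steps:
U(D) = 1 (U(D) = 6 - 5 = 1)
Q(b) = -5 (Q(b) = -5/1 = 1*(-5) = -5)
g(T, Y) = 5/16 + 16/T (g(T, Y) = 16/T - 5/(40 - 1*56) = 16/T - 5/(40 - 56) = 16/T - 5/(-16) = 16/T - 5*(-1/16) = 16/T + 5/16 = 5/16 + 16/T)
(g(-82, 36) + 24049)*(-23974 - 14384) = ((5/16 + 16/(-82)) + 24049)*(-23974 - 14384) = ((5/16 + 16*(-1/82)) + 24049)*(-38358) = ((5/16 - 8/41) + 24049)*(-38358) = (77/656 + 24049)*(-38358) = (15776221/656)*(-38358) = -302572142559/328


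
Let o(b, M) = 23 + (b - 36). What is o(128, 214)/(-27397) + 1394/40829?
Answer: 33496083/1118592113 ≈ 0.029945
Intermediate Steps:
o(b, M) = -13 + b (o(b, M) = 23 + (-36 + b) = -13 + b)
o(128, 214)/(-27397) + 1394/40829 = (-13 + 128)/(-27397) + 1394/40829 = 115*(-1/27397) + 1394*(1/40829) = -115/27397 + 1394/40829 = 33496083/1118592113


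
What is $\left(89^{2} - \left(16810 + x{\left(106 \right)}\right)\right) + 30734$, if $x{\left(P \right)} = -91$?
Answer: $21936$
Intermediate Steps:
$\left(89^{2} - \left(16810 + x{\left(106 \right)}\right)\right) + 30734 = \left(89^{2} - 16719\right) + 30734 = \left(7921 + \left(-16810 + 91\right)\right) + 30734 = \left(7921 - 16719\right) + 30734 = -8798 + 30734 = 21936$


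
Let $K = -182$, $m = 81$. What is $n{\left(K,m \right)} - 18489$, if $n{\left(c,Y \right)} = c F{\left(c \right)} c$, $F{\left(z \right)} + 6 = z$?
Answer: $-6245801$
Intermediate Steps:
$F{\left(z \right)} = -6 + z$
$n{\left(c,Y \right)} = c^{2} \left(-6 + c\right)$ ($n{\left(c,Y \right)} = c \left(-6 + c\right) c = c^{2} \left(-6 + c\right)$)
$n{\left(K,m \right)} - 18489 = \left(-182\right)^{2} \left(-6 - 182\right) - 18489 = 33124 \left(-188\right) - 18489 = -6227312 - 18489 = -6245801$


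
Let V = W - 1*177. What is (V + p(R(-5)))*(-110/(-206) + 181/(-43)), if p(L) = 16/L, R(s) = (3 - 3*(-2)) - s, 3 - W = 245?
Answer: 47613150/31003 ≈ 1535.8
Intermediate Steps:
W = -242 (W = 3 - 1*245 = 3 - 245 = -242)
R(s) = 9 - s (R(s) = (3 + 6) - s = 9 - s)
V = -419 (V = -242 - 1*177 = -242 - 177 = -419)
(V + p(R(-5)))*(-110/(-206) + 181/(-43)) = (-419 + 16/(9 - 1*(-5)))*(-110/(-206) + 181/(-43)) = (-419 + 16/(9 + 5))*(-110*(-1/206) + 181*(-1/43)) = (-419 + 16/14)*(55/103 - 181/43) = (-419 + 16*(1/14))*(-16278/4429) = (-419 + 8/7)*(-16278/4429) = -2925/7*(-16278/4429) = 47613150/31003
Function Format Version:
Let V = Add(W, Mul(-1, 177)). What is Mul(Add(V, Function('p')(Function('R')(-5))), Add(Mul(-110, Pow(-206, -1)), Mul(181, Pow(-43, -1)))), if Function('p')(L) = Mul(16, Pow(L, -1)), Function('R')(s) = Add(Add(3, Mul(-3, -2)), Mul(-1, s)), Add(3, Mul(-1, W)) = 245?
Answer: Rational(47613150, 31003) ≈ 1535.8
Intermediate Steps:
W = -242 (W = Add(3, Mul(-1, 245)) = Add(3, -245) = -242)
Function('R')(s) = Add(9, Mul(-1, s)) (Function('R')(s) = Add(Add(3, 6), Mul(-1, s)) = Add(9, Mul(-1, s)))
V = -419 (V = Add(-242, Mul(-1, 177)) = Add(-242, -177) = -419)
Mul(Add(V, Function('p')(Function('R')(-5))), Add(Mul(-110, Pow(-206, -1)), Mul(181, Pow(-43, -1)))) = Mul(Add(-419, Mul(16, Pow(Add(9, Mul(-1, -5)), -1))), Add(Mul(-110, Pow(-206, -1)), Mul(181, Pow(-43, -1)))) = Mul(Add(-419, Mul(16, Pow(Add(9, 5), -1))), Add(Mul(-110, Rational(-1, 206)), Mul(181, Rational(-1, 43)))) = Mul(Add(-419, Mul(16, Pow(14, -1))), Add(Rational(55, 103), Rational(-181, 43))) = Mul(Add(-419, Mul(16, Rational(1, 14))), Rational(-16278, 4429)) = Mul(Add(-419, Rational(8, 7)), Rational(-16278, 4429)) = Mul(Rational(-2925, 7), Rational(-16278, 4429)) = Rational(47613150, 31003)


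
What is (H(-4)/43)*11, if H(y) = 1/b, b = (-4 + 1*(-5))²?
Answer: 11/3483 ≈ 0.0031582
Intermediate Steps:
b = 81 (b = (-4 - 5)² = (-9)² = 81)
H(y) = 1/81
(H(-4)/43)*11 = ((1/81)/43)*11 = ((1/81)*(1/43))*11 = (1/3483)*11 = 11/3483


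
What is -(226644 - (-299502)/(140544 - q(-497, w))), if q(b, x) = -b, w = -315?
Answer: -31741111770/140047 ≈ -2.2665e+5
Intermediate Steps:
-(226644 - (-299502)/(140544 - q(-497, w))) = -(226644 - (-299502)/(140544 - (-1)*(-497))) = -(226644 - (-299502)/(140544 - 1*497)) = -(226644 - (-299502)/(140544 - 497)) = -(226644 - (-299502)/140047) = -(226644 - 1*(-299502/140047)) = -(226644 + 299502/140047) = -1*31741111770/140047 = -31741111770/140047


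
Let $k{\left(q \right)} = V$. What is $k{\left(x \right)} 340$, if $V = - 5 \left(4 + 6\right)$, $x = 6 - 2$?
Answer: $-17000$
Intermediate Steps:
$x = 4$
$V = -50$ ($V = \left(-5\right) 10 = -50$)
$k{\left(q \right)} = -50$
$k{\left(x \right)} 340 = \left(-50\right) 340 = -17000$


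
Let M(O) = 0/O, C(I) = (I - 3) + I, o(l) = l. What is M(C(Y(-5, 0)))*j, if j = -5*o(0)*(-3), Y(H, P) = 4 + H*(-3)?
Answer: 0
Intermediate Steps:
Y(H, P) = 4 - 3*H
j = 0 (j = -5*0*(-3) = 0*(-3) = 0)
C(I) = -3 + 2*I (C(I) = (-3 + I) + I = -3 + 2*I)
M(O) = 0
M(C(Y(-5, 0)))*j = 0*0 = 0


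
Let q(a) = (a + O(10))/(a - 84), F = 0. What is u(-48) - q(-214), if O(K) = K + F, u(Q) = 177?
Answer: 26271/149 ≈ 176.32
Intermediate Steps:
O(K) = K (O(K) = K + 0 = K)
q(a) = (10 + a)/(-84 + a) (q(a) = (a + 10)/(a - 84) = (10 + a)/(-84 + a))
u(-48) - q(-214) = 177 - (10 - 214)/(-84 - 214) = 177 - (-204)/(-298) = 177 - (-1)*(-204)/298 = 177 - 1*102/149 = 177 - 102/149 = 26271/149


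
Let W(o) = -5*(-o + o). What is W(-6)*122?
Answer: 0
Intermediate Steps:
W(o) = 0 (W(o) = -5*0 = 0)
W(-6)*122 = 0*122 = 0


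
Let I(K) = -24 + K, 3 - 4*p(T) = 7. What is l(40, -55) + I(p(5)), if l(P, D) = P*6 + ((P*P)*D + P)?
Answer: -87745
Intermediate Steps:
p(T) = -1 (p(T) = 3/4 - 1/4*7 = 3/4 - 7/4 = -1)
l(P, D) = 7*P + D*P**2 (l(P, D) = 6*P + (P**2*D + P) = 6*P + (D*P**2 + P) = 6*P + (P + D*P**2) = 7*P + D*P**2)
l(40, -55) + I(p(5)) = 40*(7 - 55*40) + (-24 - 1) = 40*(7 - 2200) - 25 = 40*(-2193) - 25 = -87720 - 25 = -87745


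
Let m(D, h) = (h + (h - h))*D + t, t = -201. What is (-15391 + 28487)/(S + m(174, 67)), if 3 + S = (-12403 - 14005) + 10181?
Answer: -13096/4773 ≈ -2.7438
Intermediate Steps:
S = -16230 (S = -3 + ((-12403 - 14005) + 10181) = -3 + (-26408 + 10181) = -3 - 16227 = -16230)
m(D, h) = -201 + D*h (m(D, h) = (h + (h - h))*D - 201 = (h + 0)*D - 201 = h*D - 201 = D*h - 201 = -201 + D*h)
(-15391 + 28487)/(S + m(174, 67)) = (-15391 + 28487)/(-16230 + (-201 + 174*67)) = 13096/(-16230 + (-201 + 11658)) = 13096/(-16230 + 11457) = 13096/(-4773) = 13096*(-1/4773) = -13096/4773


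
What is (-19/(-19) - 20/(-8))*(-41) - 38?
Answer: -363/2 ≈ -181.50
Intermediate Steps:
(-19/(-19) - 20/(-8))*(-41) - 38 = (-19*(-1/19) - 20*(-⅛))*(-41) - 38 = (1 + 5/2)*(-41) - 38 = (7/2)*(-41) - 38 = -287/2 - 38 = -363/2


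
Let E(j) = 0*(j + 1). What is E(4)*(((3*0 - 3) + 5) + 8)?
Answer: 0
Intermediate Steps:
E(j) = 0 (E(j) = 0*(1 + j) = 0)
E(4)*(((3*0 - 3) + 5) + 8) = 0*(((3*0 - 3) + 5) + 8) = 0*(((0 - 3) + 5) + 8) = 0*((-3 + 5) + 8) = 0*(2 + 8) = 0*10 = 0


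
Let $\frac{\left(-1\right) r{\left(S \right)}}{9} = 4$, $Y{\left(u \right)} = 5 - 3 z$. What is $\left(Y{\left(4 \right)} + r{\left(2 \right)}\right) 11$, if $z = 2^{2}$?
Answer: $-473$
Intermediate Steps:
$z = 4$
$Y{\left(u \right)} = -7$ ($Y{\left(u \right)} = 5 - 12 = -7$)
$r{\left(S \right)} = -36$ ($r{\left(S \right)} = \left(-9\right) 4 = -36$)
$\left(Y{\left(4 \right)} + r{\left(2 \right)}\right) 11 = \left(-7 - 36\right) 11 = \left(-43\right) 11 = -473$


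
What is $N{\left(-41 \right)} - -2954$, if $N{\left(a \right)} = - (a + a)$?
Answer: $3036$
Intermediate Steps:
$N{\left(a \right)} = - 2 a$
$N{\left(-41 \right)} - -2954 = \left(-2\right) \left(-41\right) - -2954 = 82 + 2954 = 3036$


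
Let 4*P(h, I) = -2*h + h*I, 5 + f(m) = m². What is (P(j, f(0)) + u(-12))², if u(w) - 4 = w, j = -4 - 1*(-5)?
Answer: 1521/16 ≈ 95.063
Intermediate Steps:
j = 1 (j = -4 + 5 = 1)
u(w) = 4 + w
f(m) = -5 + m²
P(h, I) = -h/2 + I*h/4 (P(h, I) = (-2*h + h*I)/4 = (-2*h + I*h)/4 = -h/2 + I*h/4)
(P(j, f(0)) + u(-12))² = ((¼)*1*(-2 + (-5 + 0²)) + (4 - 12))² = ((¼)*1*(-2 + (-5 + 0)) - 8)² = ((¼)*1*(-2 - 5) - 8)² = ((¼)*1*(-7) - 8)² = (-7/4 - 8)² = (-39/4)² = 1521/16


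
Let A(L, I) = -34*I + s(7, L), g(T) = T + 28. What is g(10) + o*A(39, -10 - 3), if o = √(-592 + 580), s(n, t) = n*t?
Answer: 38 + 1430*I*√3 ≈ 38.0 + 2476.8*I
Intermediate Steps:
g(T) = 28 + T
o = 2*I*√3 (o = √(-12) = 2*I*√3 ≈ 3.4641*I)
A(L, I) = -34*I + 7*L
g(10) + o*A(39, -10 - 3) = (28 + 10) + (2*I*√3)*(-34*(-10 - 3) + 7*39) = 38 + (2*I*√3)*(-34*(-13) + 273) = 38 + (2*I*√3)*(442 + 273) = 38 + (2*I*√3)*715 = 38 + 1430*I*√3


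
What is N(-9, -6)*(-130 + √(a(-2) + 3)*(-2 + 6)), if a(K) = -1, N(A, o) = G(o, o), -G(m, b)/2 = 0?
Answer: 0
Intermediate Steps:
G(m, b) = 0 (G(m, b) = -2*0 = 0)
N(A, o) = 0
N(-9, -6)*(-130 + √(a(-2) + 3)*(-2 + 6)) = 0*(-130 + √(-1 + 3)*(-2 + 6)) = 0*(-130 + √2*4) = 0*(-130 + 4*√2) = 0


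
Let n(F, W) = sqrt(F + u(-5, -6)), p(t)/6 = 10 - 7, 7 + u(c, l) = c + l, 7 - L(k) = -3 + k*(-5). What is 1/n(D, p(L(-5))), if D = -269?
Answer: -I*sqrt(287)/287 ≈ -0.059028*I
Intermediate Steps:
L(k) = 10 + 5*k (L(k) = 7 - (-3 + k*(-5)) = 7 - (-3 - 5*k) = 7 + (3 + 5*k) = 10 + 5*k)
u(c, l) = -7 + c + l (u(c, l) = -7 + (c + l) = -7 + c + l)
p(t) = 18 (p(t) = 6*(10 - 7) = 6*3 = 18)
n(F, W) = sqrt(-18 + F) (n(F, W) = sqrt(F + (-7 - 5 - 6)) = sqrt(F - 18) = sqrt(-18 + F))
1/n(D, p(L(-5))) = 1/(sqrt(-18 - 269)) = 1/(sqrt(-287)) = 1/(I*sqrt(287)) = -I*sqrt(287)/287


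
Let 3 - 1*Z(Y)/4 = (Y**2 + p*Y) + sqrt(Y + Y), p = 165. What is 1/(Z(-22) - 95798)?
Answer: I/(2*(-41601*I + 4*sqrt(11))) ≈ -1.2019e-5 + 3.8328e-9*I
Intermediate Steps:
Z(Y) = 12 - 660*Y - 4*Y**2 - 4*sqrt(2)*sqrt(Y) (Z(Y) = 12 - 4*((Y**2 + 165*Y) + sqrt(Y + Y)) = 12 - 4*((Y**2 + 165*Y) + sqrt(2*Y)) = 12 - 4*((Y**2 + 165*Y) + sqrt(2)*sqrt(Y)) = 12 - 4*(Y**2 + 165*Y + sqrt(2)*sqrt(Y)) = 12 + (-660*Y - 4*Y**2 - 4*sqrt(2)*sqrt(Y)) = 12 - 660*Y - 4*Y**2 - 4*sqrt(2)*sqrt(Y))
1/(Z(-22) - 95798) = 1/((12 - 660*(-22) - 4*(-22)**2 - 4*sqrt(2)*sqrt(-22)) - 95798) = 1/((12 + 14520 - 4*484 - 4*sqrt(2)*I*sqrt(22)) - 95798) = 1/((12 + 14520 - 1936 - 8*I*sqrt(11)) - 95798) = 1/((12596 - 8*I*sqrt(11)) - 95798) = 1/(-83202 - 8*I*sqrt(11))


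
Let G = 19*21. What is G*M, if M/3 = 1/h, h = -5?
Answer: -1197/5 ≈ -239.40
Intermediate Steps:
G = 399
M = -⅗ (M = 3*(1/(-5)) = 3*(1*(-⅕)) = 3*(-⅕) = -⅗ ≈ -0.60000)
G*M = 399*(-⅗) = -1197/5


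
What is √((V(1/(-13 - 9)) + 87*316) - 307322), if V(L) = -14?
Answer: 2*I*√69961 ≈ 529.0*I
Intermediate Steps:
√((V(1/(-13 - 9)) + 87*316) - 307322) = √((-14 + 87*316) - 307322) = √((-14 + 27492) - 307322) = √(27478 - 307322) = √(-279844) = 2*I*√69961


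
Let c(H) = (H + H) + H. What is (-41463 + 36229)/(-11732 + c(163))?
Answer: 5234/11243 ≈ 0.46553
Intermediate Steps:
c(H) = 3*H (c(H) = 2*H + H = 3*H)
(-41463 + 36229)/(-11732 + c(163)) = (-41463 + 36229)/(-11732 + 3*163) = -5234/(-11732 + 489) = -5234/(-11243) = -5234*(-1/11243) = 5234/11243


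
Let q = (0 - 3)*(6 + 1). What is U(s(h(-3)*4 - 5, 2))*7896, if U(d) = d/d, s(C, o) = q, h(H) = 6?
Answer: 7896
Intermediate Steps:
q = -21 (q = -3*7 = -21)
s(C, o) = -21
U(d) = 1
U(s(h(-3)*4 - 5, 2))*7896 = 1*7896 = 7896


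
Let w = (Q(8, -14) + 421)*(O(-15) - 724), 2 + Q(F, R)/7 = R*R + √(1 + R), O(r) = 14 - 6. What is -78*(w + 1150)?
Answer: 99263892 + 390936*I*√13 ≈ 9.9264e+7 + 1.4095e+6*I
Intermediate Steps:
O(r) = 8
Q(F, R) = -14 + 7*R² + 7*√(1 + R) (Q(F, R) = -14 + 7*(R*R + √(1 + R)) = -14 + 7*(R² + √(1 + R)) = -14 + (7*R² + 7*√(1 + R)) = -14 + 7*R² + 7*√(1 + R))
w = -1273764 - 5012*I*√13 (w = ((-14 + 7*(-14)² + 7*√(1 - 14)) + 421)*(8 - 724) = ((-14 + 7*196 + 7*√(-13)) + 421)*(-716) = ((-14 + 1372 + 7*(I*√13)) + 421)*(-716) = ((-14 + 1372 + 7*I*√13) + 421)*(-716) = ((1358 + 7*I*√13) + 421)*(-716) = (1779 + 7*I*√13)*(-716) = -1273764 - 5012*I*√13 ≈ -1.2738e+6 - 18071.0*I)
-78*(w + 1150) = -78*((-1273764 - 5012*I*√13) + 1150) = -78*(-1272614 - 5012*I*√13) = 99263892 + 390936*I*√13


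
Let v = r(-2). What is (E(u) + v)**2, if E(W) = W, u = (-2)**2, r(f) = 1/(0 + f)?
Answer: 49/4 ≈ 12.250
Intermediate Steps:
r(f) = 1/f
v = -1/2 (v = 1/(-2) = -1/2 ≈ -0.50000)
u = 4
(E(u) + v)**2 = (4 - 1/2)**2 = (7/2)**2 = 49/4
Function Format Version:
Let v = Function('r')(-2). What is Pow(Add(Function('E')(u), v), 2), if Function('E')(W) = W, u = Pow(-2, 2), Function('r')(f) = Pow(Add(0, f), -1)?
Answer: Rational(49, 4) ≈ 12.250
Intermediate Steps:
Function('r')(f) = Pow(f, -1)
v = Rational(-1, 2) (v = Pow(-2, -1) = Rational(-1, 2) ≈ -0.50000)
u = 4
Pow(Add(Function('E')(u), v), 2) = Pow(Add(4, Rational(-1, 2)), 2) = Pow(Rational(7, 2), 2) = Rational(49, 4)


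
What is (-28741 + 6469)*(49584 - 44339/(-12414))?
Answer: -2285033386880/2069 ≈ -1.1044e+9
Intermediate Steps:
(-28741 + 6469)*(49584 - 44339/(-12414)) = -22272*(49584 - 44339*(-1/12414)) = -22272*(49584 + 44339/12414) = -22272*615580115/12414 = -2285033386880/2069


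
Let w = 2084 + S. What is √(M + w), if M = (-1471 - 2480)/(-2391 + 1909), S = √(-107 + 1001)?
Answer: √(486067598 + 232324*√894)/482 ≈ 46.066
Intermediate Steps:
S = √894 ≈ 29.900
M = 3951/482 (M = -3951/(-482) = -3951*(-1/482) = 3951/482 ≈ 8.1971)
w = 2084 + √894 ≈ 2113.9
√(M + w) = √(3951/482 + (2084 + √894)) = √(1008439/482 + √894)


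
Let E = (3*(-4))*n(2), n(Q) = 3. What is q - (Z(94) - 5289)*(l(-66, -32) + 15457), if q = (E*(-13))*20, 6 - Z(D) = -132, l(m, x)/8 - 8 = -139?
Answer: 74230119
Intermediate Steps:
l(m, x) = -1048 (l(m, x) = 64 + 8*(-139) = 64 - 1112 = -1048)
Z(D) = 138 (Z(D) = 6 - 1*(-132) = 6 + 132 = 138)
E = -36 (E = (3*(-4))*3 = -12*3 = -36)
q = 9360 (q = -36*(-13)*20 = 468*20 = 9360)
q - (Z(94) - 5289)*(l(-66, -32) + 15457) = 9360 - (138 - 5289)*(-1048 + 15457) = 9360 - (-5151)*14409 = 9360 - 1*(-74220759) = 9360 + 74220759 = 74230119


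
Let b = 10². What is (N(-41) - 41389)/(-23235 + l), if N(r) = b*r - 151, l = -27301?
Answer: 5705/6317 ≈ 0.90312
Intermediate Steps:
b = 100
N(r) = -151 + 100*r (N(r) = 100*r - 151 = -151 + 100*r)
(N(-41) - 41389)/(-23235 + l) = ((-151 + 100*(-41)) - 41389)/(-23235 - 27301) = ((-151 - 4100) - 41389)/(-50536) = (-4251 - 41389)*(-1/50536) = -45640*(-1/50536) = 5705/6317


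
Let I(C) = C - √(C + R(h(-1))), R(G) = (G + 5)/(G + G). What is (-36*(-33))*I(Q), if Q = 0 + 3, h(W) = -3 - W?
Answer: 1782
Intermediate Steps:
R(G) = (5 + G)/(2*G) (R(G) = (5 + G)/((2*G)) = (5 + G)*(1/(2*G)) = (5 + G)/(2*G))
Q = 3
I(C) = C - √(-¾ + C) (I(C) = C - √(C + (5 + (-3 - 1*(-1)))/(2*(-3 - 1*(-1)))) = C - √(C + (5 + (-3 + 1))/(2*(-3 + 1))) = C - √(C + (½)*(5 - 2)/(-2)) = C - √(C + (½)*(-½)*3) = C - √(C - ¾) = C - √(-¾ + C))
(-36*(-33))*I(Q) = (-36*(-33))*(3 - √(-3 + 4*3)/2) = 1188*(3 - √(-3 + 12)/2) = 1188*(3 - √9/2) = 1188*(3 - ½*3) = 1188*(3 - 3/2) = 1188*(3/2) = 1782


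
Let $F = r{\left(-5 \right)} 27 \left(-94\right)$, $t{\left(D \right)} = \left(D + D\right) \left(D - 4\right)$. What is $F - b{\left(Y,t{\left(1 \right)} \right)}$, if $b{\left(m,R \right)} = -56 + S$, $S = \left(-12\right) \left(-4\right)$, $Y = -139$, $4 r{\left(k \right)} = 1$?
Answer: $- \frac{1253}{2} \approx -626.5$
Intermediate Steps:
$r{\left(k \right)} = \frac{1}{4}$ ($r{\left(k \right)} = \frac{1}{4} \cdot 1 = \frac{1}{4}$)
$S = 48$
$t{\left(D \right)} = 2 D \left(-4 + D\right)$
$b{\left(m,R \right)} = -8$ ($b{\left(m,R \right)} = -56 + 48 = -8$)
$F = - \frac{1269}{2}$ ($F = \frac{1}{4} \cdot 27 \left(-94\right) = \frac{27}{4} \left(-94\right) = - \frac{1269}{2} \approx -634.5$)
$F - b{\left(Y,t{\left(1 \right)} \right)} = - \frac{1269}{2} - -8 = - \frac{1269}{2} + 8 = - \frac{1253}{2}$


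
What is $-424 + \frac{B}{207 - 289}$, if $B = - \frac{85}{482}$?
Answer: $- \frac{16758091}{39524} \approx -424.0$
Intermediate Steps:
$B = - \frac{85}{482}$ ($B = \left(-85\right) \frac{1}{482} = - \frac{85}{482} \approx -0.17635$)
$-424 + \frac{B}{207 - 289} = -424 - \frac{85}{482 \left(207 - 289\right)} = -424 - \frac{85}{482 \left(-82\right)} = -424 - - \frac{85}{39524} = -424 + \frac{85}{39524} = - \frac{16758091}{39524}$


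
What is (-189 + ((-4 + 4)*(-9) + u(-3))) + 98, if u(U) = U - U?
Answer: -91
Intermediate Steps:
u(U) = 0
(-189 + ((-4 + 4)*(-9) + u(-3))) + 98 = (-189 + ((-4 + 4)*(-9) + 0)) + 98 = (-189 + (0*(-9) + 0)) + 98 = (-189 + (0 + 0)) + 98 = (-189 + 0) + 98 = -189 + 98 = -91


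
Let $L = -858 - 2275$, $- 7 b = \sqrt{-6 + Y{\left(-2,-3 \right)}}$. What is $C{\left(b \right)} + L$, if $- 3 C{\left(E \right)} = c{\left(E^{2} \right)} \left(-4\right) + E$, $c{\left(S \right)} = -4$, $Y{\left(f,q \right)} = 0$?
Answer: $- \frac{9415}{3} + \frac{i \sqrt{6}}{21} \approx -3138.3 + 0.11664 i$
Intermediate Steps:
$b = - \frac{i \sqrt{6}}{7}$ ($b = - \frac{\sqrt{-6 + 0}}{7} = - \frac{\sqrt{-6}}{7} = - \frac{i \sqrt{6}}{7} \approx - 0.34993 i$)
$C{\left(E \right)} = - \frac{16}{3} - \frac{E}{3}$ ($C{\left(E \right)} = - \frac{\left(-4\right) \left(-4\right) + E}{3} = - \frac{16 + E}{3} = - \frac{16}{3} - \frac{E}{3}$)
$L = -3133$
$C{\left(b \right)} + L = \left(- \frac{16}{3} - \frac{\left(- \frac{1}{7}\right) i \sqrt{6}}{3}\right) - 3133 = \left(- \frac{16}{3} + \frac{i \sqrt{6}}{21}\right) - 3133 = - \frac{9415}{3} + \frac{i \sqrt{6}}{21}$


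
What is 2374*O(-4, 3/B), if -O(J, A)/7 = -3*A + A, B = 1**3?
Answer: 99708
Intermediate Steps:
B = 1
O(J, A) = 14*A (O(J, A) = -7*(-3*A + A) = -(-14)*A = 14*A)
2374*O(-4, 3/B) = 2374*(14*(3/1)) = 2374*(14*(3*1)) = 2374*(14*3) = 2374*42 = 99708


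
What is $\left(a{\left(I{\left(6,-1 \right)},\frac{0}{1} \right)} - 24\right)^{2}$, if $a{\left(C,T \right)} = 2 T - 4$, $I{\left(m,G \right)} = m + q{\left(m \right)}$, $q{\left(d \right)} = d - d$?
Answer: $784$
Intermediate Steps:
$q{\left(d \right)} = 0$
$I{\left(m,G \right)} = m$ ($I{\left(m,G \right)} = m + 0 = m$)
$a{\left(C,T \right)} = -4 + 2 T$
$\left(a{\left(I{\left(6,-1 \right)},\frac{0}{1} \right)} - 24\right)^{2} = \left(\left(-4 + 2 \cdot \frac{0}{1}\right) - 24\right)^{2} = \left(\left(-4 + 2 \cdot 0 \cdot 1\right) - 24\right)^{2} = \left(\left(-4 + 2 \cdot 0\right) - 24\right)^{2} = \left(\left(-4 + 0\right) - 24\right)^{2} = \left(-4 - 24\right)^{2} = \left(-28\right)^{2} = 784$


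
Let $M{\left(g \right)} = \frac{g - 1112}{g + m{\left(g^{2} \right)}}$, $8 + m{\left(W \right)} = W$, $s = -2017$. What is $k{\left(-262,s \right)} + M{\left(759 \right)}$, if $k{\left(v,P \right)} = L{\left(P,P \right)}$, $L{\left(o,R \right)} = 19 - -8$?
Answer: $\frac{15574111}{576832} \approx 26.999$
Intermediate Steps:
$m{\left(W \right)} = -8 + W$
$L{\left(o,R \right)} = 27$ ($L{\left(o,R \right)} = 19 + 8 = 27$)
$k{\left(v,P \right)} = 27$
$M{\left(g \right)} = \frac{-1112 + g}{-8 + g + g^{2}}$ ($M{\left(g \right)} = \frac{g - 1112}{g + \left(-8 + g^{2}\right)} = \frac{-1112 + g}{-8 + g + g^{2}}$)
$k{\left(-262,s \right)} + M{\left(759 \right)} = 27 + \frac{-1112 + 759}{-8 + 759 + 759^{2}} = 27 + \frac{1}{-8 + 759 + 576081} \left(-353\right) = 27 + \frac{1}{576832} \left(-353\right) = 27 - \frac{353}{576832} = \frac{15574111}{576832}$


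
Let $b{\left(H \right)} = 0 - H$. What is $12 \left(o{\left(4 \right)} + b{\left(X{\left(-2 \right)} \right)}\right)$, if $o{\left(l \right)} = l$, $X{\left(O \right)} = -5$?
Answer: $108$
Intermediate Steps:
$b{\left(H \right)} = - H$
$12 \left(o{\left(4 \right)} + b{\left(X{\left(-2 \right)} \right)}\right) = 12 \left(4 - -5\right) = 12 \left(4 + 5\right) = 12 \cdot 9 = 108$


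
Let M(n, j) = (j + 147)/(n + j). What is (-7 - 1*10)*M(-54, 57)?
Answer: -1156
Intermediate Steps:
M(n, j) = (147 + j)/(j + n)
(-7 - 1*10)*M(-54, 57) = (-7 - 1*10)*((147 + 57)/(57 - 54)) = (-7 - 10)*(204/3) = -17*204/3 = -17*68 = -1156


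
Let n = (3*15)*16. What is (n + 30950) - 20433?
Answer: 11237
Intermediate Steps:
n = 720 (n = 45*16 = 720)
(n + 30950) - 20433 = (720 + 30950) - 20433 = 31670 - 20433 = 11237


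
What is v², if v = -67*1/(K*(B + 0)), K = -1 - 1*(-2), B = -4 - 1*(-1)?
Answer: 4489/9 ≈ 498.78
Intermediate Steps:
B = -3 (B = -4 + 1 = -3)
K = 1 (K = -1 + 2 = 1)
v = 67/3 (v = -67/(-3 + 0) = -67/((-3*1)) = -67/(-3) = -67*(-⅓) = 67/3 ≈ 22.333)
v² = (67/3)² = 4489/9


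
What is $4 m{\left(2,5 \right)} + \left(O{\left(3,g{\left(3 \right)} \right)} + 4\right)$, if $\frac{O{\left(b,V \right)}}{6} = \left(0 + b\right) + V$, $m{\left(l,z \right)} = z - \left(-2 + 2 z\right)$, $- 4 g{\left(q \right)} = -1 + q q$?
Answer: $-2$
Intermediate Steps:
$g{\left(q \right)} = \frac{1}{4} - \frac{q^{2}}{4}$ ($g{\left(q \right)} = - \frac{-1 + q q}{4} = - \frac{-1 + q^{2}}{4} = \frac{1}{4} - \frac{q^{2}}{4}$)
$m{\left(l,z \right)} = 2 - z$ ($m{\left(l,z \right)} = z - \left(-2 + 2 z\right) = 2 - z$)
$O{\left(b,V \right)} = 6 V + 6 b$ ($O{\left(b,V \right)} = 6 \left(\left(0 + b\right) + V\right) = 6 \left(b + V\right) = 6 \left(V + b\right) = 6 V + 6 b$)
$4 m{\left(2,5 \right)} + \left(O{\left(3,g{\left(3 \right)} \right)} + 4\right) = 4 \left(2 - 5\right) + \left(\left(6 \left(\frac{1}{4} - \frac{3^{2}}{4}\right) + 6 \cdot 3\right) + 4\right) = 4 \left(2 - 5\right) + \left(\left(6 \left(\frac{1}{4} - \frac{9}{4}\right) + 18\right) + 4\right) = 4 \left(-3\right) + \left(\left(6 \left(\frac{1}{4} - \frac{9}{4}\right) + 18\right) + 4\right) = -12 + \left(\left(6 \left(-2\right) + 18\right) + 4\right) = -12 + \left(\left(-12 + 18\right) + 4\right) = -12 + \left(6 + 4\right) = -12 + 10 = -2$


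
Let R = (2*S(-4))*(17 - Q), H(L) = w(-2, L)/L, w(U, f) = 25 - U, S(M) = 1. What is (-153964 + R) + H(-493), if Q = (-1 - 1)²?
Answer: -75891461/493 ≈ -1.5394e+5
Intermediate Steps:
Q = 4 (Q = (-2)² = 4)
H(L) = 27/L (H(L) = (25 - 1*(-2))/L = (25 + 2)/L = 27/L)
R = 26 (R = (2*1)*(17 - 1*4) = 2*(17 - 4) = 2*13 = 26)
(-153964 + R) + H(-493) = (-153964 + 26) + 27/(-493) = -153938 + 27*(-1/493) = -153938 - 27/493 = -75891461/493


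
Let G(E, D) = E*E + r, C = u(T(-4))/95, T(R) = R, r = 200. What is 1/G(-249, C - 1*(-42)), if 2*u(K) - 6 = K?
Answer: 1/62201 ≈ 1.6077e-5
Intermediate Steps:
u(K) = 3 + K/2
C = 1/95 (C = (3 + (1/2)*(-4))/95 = (3 - 2)*(1/95) = 1*(1/95) = 1/95 ≈ 0.010526)
G(E, D) = 200 + E**2 (G(E, D) = E*E + 200 = E**2 + 200 = 200 + E**2)
1/G(-249, C - 1*(-42)) = 1/(200 + (-249)**2) = 1/(200 + 62001) = 1/62201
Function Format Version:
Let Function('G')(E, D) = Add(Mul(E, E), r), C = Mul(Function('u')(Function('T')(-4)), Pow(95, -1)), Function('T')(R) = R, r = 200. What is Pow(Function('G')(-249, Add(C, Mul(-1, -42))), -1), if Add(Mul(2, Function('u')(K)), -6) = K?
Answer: Rational(1, 62201) ≈ 1.6077e-5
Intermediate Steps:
Function('u')(K) = Add(3, Mul(Rational(1, 2), K))
C = Rational(1, 95) (C = Mul(Add(3, Mul(Rational(1, 2), -4)), Pow(95, -1)) = Mul(Add(3, -2), Rational(1, 95)) = Mul(1, Rational(1, 95)) = Rational(1, 95) ≈ 0.010526)
Function('G')(E, D) = Add(200, Pow(E, 2)) (Function('G')(E, D) = Add(Mul(E, E), 200) = Add(Pow(E, 2), 200) = Add(200, Pow(E, 2)))
Pow(Function('G')(-249, Add(C, Mul(-1, -42))), -1) = Pow(Add(200, Pow(-249, 2)), -1) = Pow(Add(200, 62001), -1) = Pow(62201, -1) = Rational(1, 62201)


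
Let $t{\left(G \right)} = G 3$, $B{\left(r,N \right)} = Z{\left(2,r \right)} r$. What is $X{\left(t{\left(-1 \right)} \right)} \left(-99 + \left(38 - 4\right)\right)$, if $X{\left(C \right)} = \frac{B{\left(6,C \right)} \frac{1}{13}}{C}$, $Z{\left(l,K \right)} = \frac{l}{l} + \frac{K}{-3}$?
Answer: $-10$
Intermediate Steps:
$Z{\left(l,K \right)} = 1 - \frac{K}{3}$ ($Z{\left(l,K \right)} = 1 + K \left(- \frac{1}{3}\right) = 1 - \frac{K}{3}$)
$B{\left(r,N \right)} = r \left(1 - \frac{r}{3}\right)$ ($B{\left(r,N \right)} = \left(1 - \frac{r}{3}\right) r = r \left(1 - \frac{r}{3}\right)$)
$t{\left(G \right)} = 3 G$
$X{\left(C \right)} = - \frac{6}{13 C}$ ($X{\left(C \right)} = \frac{\frac{1}{3} \cdot 6 \left(3 - 6\right) \frac{1}{13}}{C} = \frac{\frac{1}{3} \cdot 6 \left(-3\right) \frac{1}{13}}{C} = \frac{\left(-6\right) \frac{1}{13}}{C} = - \frac{6}{13 C}$)
$X{\left(t{\left(-1 \right)} \right)} \left(-99 + \left(38 - 4\right)\right) = - \frac{6}{13 \cdot 3 \left(-1\right)} \left(-99 + \left(38 - 4\right)\right) = - \frac{6}{13 \left(-3\right)} \left(-99 + 34\right) = \left(- \frac{6}{13}\right) \left(- \frac{1}{3}\right) \left(-65\right) = \frac{2}{13} \left(-65\right) = -10$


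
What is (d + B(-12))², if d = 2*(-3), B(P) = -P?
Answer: 36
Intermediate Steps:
d = -6
(d + B(-12))² = (-6 - 1*(-12))² = (-6 + 12)² = 6² = 36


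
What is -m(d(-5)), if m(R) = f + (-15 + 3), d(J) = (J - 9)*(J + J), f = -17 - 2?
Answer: 31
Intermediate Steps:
f = -19
d(J) = 2*J*(-9 + J) (d(J) = (-9 + J)*(2*J) = 2*J*(-9 + J))
m(R) = -31 (m(R) = -19 + (-15 + 3) = -19 - 12 = -31)
-m(d(-5)) = -1*(-31) = 31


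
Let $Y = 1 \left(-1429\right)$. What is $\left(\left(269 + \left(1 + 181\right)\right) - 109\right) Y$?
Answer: $-488718$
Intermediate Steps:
$Y = -1429$
$\left(\left(269 + \left(1 + 181\right)\right) - 109\right) Y = \left(\left(269 + \left(1 + 181\right)\right) - 109\right) \left(-1429\right) = \left(\left(269 + 182\right) - 109\right) \left(-1429\right) = \left(451 - 109\right) \left(-1429\right) = 342 \left(-1429\right) = -488718$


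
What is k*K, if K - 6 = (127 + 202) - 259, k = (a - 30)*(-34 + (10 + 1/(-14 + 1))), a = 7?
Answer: 547124/13 ≈ 42086.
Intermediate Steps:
k = 7199/13 (k = (7 - 30)*(-34 + (10 + 1/(-14 + 1))) = -23*(-34 + (10 + 1/(-13))) = -23*(-34 + (10 - 1/13)) = -23*(-34 + 129/13) = -23*(-313/13) = 7199/13 ≈ 553.77)
K = 76 (K = 6 + ((127 + 202) - 259) = 6 + (329 - 259) = 6 + 70 = 76)
k*K = (7199/13)*76 = 547124/13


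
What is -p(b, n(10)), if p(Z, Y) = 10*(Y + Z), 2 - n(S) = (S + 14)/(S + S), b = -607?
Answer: 6062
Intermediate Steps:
n(S) = 2 - (14 + S)/(2*S) (n(S) = 2 - (S + 14)/(S + S) = 2 - (14 + S)/(2*S))
p(Z, Y) = 10*Y + 10*Z
-p(b, n(10)) = -(10*(3/2 - 7/10) + 10*(-607)) = -(10*(3/2 - 7*⅒) - 6070) = -(10*(3/2 - 7/10) - 6070) = -(10*(⅘) - 6070) = -(8 - 6070) = -1*(-6062) = 6062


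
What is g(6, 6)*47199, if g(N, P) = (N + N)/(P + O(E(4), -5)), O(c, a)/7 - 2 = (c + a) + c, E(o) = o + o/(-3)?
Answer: 1699164/67 ≈ 25361.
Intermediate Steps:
E(o) = 2*o/3 (E(o) = o + o*(-⅓) = o - o/3 = 2*o/3)
O(c, a) = 14 + 7*a + 14*c (O(c, a) = 14 + 7*((c + a) + c) = 14 + 7*((a + c) + c) = 14 + 7*(a + 2*c) = 14 + (7*a + 14*c) = 14 + 7*a + 14*c)
g(N, P) = 2*N/(49/3 + P) (g(N, P) = (N + N)/(P + (14 + 7*(-5) + 14*((⅔)*4))) = (2*N)/(P + (14 - 35 + 14*(8/3))) = (2*N)/(P + (14 - 35 + 112/3)) = (2*N)/(P + 49/3) = (2*N)/(49/3 + P) = 2*N/(49/3 + P))
g(6, 6)*47199 = (6*6/(49 + 3*6))*47199 = (6*6/(49 + 18))*47199 = (6*6/67)*47199 = (6*6*(1/67))*47199 = (36/67)*47199 = 1699164/67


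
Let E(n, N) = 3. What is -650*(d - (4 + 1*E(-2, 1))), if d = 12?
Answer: -3250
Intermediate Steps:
-650*(d - (4 + 1*E(-2, 1))) = -650*(12 - (4 + 1*3)) = -650*(12 - (4 + 3)) = -650*(12 - 1*7) = -650*(12 - 7) = -650*5 = -3250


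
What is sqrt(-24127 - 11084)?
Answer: 11*I*sqrt(291) ≈ 187.65*I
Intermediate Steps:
sqrt(-24127 - 11084) = sqrt(-35211) = 11*I*sqrt(291)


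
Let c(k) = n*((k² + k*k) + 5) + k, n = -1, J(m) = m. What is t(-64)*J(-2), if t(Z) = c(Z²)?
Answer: 67100682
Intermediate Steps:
c(k) = -5 + k - 2*k² (c(k) = -((k² + k*k) + 5) + k = -((k² + k²) + 5) + k = -(2*k² + 5) + k = -(5 + 2*k²) + k = (-5 - 2*k²) + k = -5 + k - 2*k²)
t(Z) = -5 + Z² - 2*Z⁴
t(-64)*J(-2) = (-5 + (-64)² - 2*(-64)⁴)*(-2) = (-5 + 4096 - 2*16777216)*(-2) = (-5 + 4096 - 33554432)*(-2) = -33550341*(-2) = 67100682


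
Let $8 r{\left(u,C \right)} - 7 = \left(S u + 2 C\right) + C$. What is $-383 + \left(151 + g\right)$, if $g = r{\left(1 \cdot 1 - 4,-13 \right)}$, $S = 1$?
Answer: $- \frac{1891}{8} \approx -236.38$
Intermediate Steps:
$r{\left(u,C \right)} = \frac{7}{8} + \frac{u}{8} + \frac{3 C}{8}$ ($r{\left(u,C \right)} = \frac{7}{8} + \frac{\left(1 u + 2 C\right) + C}{8} = \frac{7}{8} + \frac{\left(u + 2 C\right) + C}{8} = \frac{7}{8} + \frac{u + 3 C}{8} = \frac{7}{8} + \left(\frac{u}{8} + \frac{3 C}{8}\right) = \frac{7}{8} + \frac{u}{8} + \frac{3 C}{8}$)
$g = - \frac{35}{8}$ ($g = \frac{7}{8} + \frac{1 \cdot 1 - 4}{8} + \frac{3}{8} \left(-13\right) = \frac{7}{8} + \frac{1 - 4}{8} - \frac{39}{8} = \frac{7}{8} + \frac{1}{8} \left(-3\right) - \frac{39}{8} = \frac{7}{8} - \frac{3}{8} - \frac{39}{8} = - \frac{35}{8} \approx -4.375$)
$-383 + \left(151 + g\right) = -383 + \left(151 - \frac{35}{8}\right) = -383 + \frac{1173}{8} = - \frac{1891}{8}$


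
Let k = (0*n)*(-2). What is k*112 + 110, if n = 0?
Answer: 110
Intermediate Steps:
k = 0 (k = (0*0)*(-2) = 0*(-2) = 0)
k*112 + 110 = 0*112 + 110 = 0 + 110 = 110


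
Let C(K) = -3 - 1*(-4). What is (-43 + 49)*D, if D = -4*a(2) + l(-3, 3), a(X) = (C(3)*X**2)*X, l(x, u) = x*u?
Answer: -246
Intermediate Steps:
l(x, u) = u*x
C(K) = 1 (C(K) = -3 + 4 = 1)
a(X) = X**3 (a(X) = (1*X**2)*X = X**2*X = X**3)
D = -41 (D = -4*2**3 + 3*(-3) = -4*8 - 9 = -32 - 9 = -41)
(-43 + 49)*D = (-43 + 49)*(-41) = 6*(-41) = -246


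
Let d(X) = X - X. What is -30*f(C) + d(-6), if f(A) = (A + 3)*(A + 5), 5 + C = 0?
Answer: 0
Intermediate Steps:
C = -5 (C = -5 + 0 = -5)
f(A) = (3 + A)*(5 + A)
d(X) = 0
-30*f(C) + d(-6) = -30*(15 + (-5)² + 8*(-5)) + 0 = -30*(15 + 25 - 40) + 0 = -30*0 + 0 = 0 + 0 = 0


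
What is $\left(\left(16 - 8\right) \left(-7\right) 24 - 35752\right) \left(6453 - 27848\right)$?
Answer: $793668920$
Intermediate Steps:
$\left(\left(16 - 8\right) \left(-7\right) 24 - 35752\right) \left(6453 - 27848\right) = \left(8 \left(-7\right) 24 - 35752\right) \left(-21395\right) = \left(\left(-56\right) 24 - 35752\right) \left(-21395\right) = \left(-1344 - 35752\right) \left(-21395\right) = \left(-37096\right) \left(-21395\right) = 793668920$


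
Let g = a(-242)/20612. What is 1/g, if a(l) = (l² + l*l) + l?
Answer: 10306/58443 ≈ 0.17634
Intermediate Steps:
a(l) = l + 2*l² (a(l) = (l² + l²) + l = 2*l² + l = l + 2*l²)
g = 58443/10306 (g = -242*(1 + 2*(-242))/20612 = -242*(1 - 484)*(1/20612) = -242*(-483)*(1/20612) = 116886*(1/20612) = 58443/10306 ≈ 5.6708)
1/g = 1/(58443/10306) = 10306/58443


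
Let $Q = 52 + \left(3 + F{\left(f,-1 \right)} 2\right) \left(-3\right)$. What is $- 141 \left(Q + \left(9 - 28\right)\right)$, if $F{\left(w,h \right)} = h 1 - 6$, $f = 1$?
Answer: $-9306$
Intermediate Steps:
$F{\left(w,h \right)} = -6 + h$ ($F{\left(w,h \right)} = h - 6 = -6 + h$)
$Q = 85$ ($Q = 52 + \left(3 + \left(-6 - 1\right) 2\right) \left(-3\right) = 52 + \left(3 - 14\right) \left(-3\right) = 52 - -33 = 52 + 33 = 85$)
$- 141 \left(Q + \left(9 - 28\right)\right) = - 141 \left(85 + \left(9 - 28\right)\right) = - 141 \left(85 - 19\right) = \left(-141\right) 66 = -9306$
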